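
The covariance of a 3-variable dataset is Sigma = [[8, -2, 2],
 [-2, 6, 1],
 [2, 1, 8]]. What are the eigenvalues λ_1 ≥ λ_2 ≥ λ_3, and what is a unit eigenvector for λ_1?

Step 1 — characteristic polynomial p(λ) = det(λI - Sigma) = λ³ - tr·λ² + c_1·λ - det, where tr = trace, c_1 = sum of the principal 2×2 minors, det = det(Sigma):
  tr = 8 + 6 + 8 = 22,
  c_1 = (8·6 - (-2)²) + (8·8 - (2)²) + (6·8 - (1)²) = 44 + 60 + 47 = 151,
  det = 8·(6·8 - (1)²) - (-2)·((-2)·8 - (1)·(2)) + (2)·((-2)·(1) - 6·(2)) = 8·(47) - (-2)·(-18) + (2)·(-14) = 312.
  So p(λ) = λ³ - 22λ² + 151λ - 312.
Step 2 — look for an integer root (rational root theorem: any rational root is an integer divisor of 312). Testing λ = 8:
  p(8) = 512 - 1408 + 1208 - 312 = 0  ✓
  Dividing out (λ - 8): p(λ) = (λ - 8)(λ² - 14λ + 39).
Step 3 — remaining eigenvalues from the quadratic λ² - 14λ + 39 = 0:
  Δ = 14² - 4·39 = 196 - 156 = 40,  λ = (14 ± √40)/2 = (14 ± 6.3246)/2 ≈ 10.1623 or 3.8377.
  Sorted: λ_1 = 10.1623,  λ_2 = 8,  λ_3 = 3.8377  (check: sum = 22 = tr ✓).

Step 4 — unit eigenvector for λ_1 ≈ 10.1623: v spans the null space of (Sigma - λ_1 I), whose rows are
  r_1 = (-2.1623, -2, 2),  r_2 = (-2, -4.1623, 1),  r_3 = (2, 1, -2.1623).
  v is orthogonal to every row, so take v ∝ r_1 × r_2 = ((-2)·(1) - (2)·(-4.1623), (2)·(-2) - (-2.1623)·(1), (-2.1623)·(-4.1623) - (-2)·(-2)) ≈ (6.3246, -1.8377, 5).
  Let u = (6.3246, -1.8377, 5).
  ||u|| = √((6.3246)² + (-1.8377)² + (5)²) = √(68.3772) ≈ 8.2691,  v_1 = u/||u|| ≈ (0.7648, -0.2222, 0.6047) (||v_1|| = 1).

λ_1 = 10.1623,  λ_2 = 8,  λ_3 = 3.8377;  v_1 ≈ (0.7648, -0.2222, 0.6047)


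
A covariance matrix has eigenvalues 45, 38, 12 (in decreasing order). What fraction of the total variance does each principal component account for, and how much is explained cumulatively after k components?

Step 1 — total variance = trace(Sigma) = Σ λ_i = 45 + 38 + 12 = 95.

Step 2 — fraction explained by component i = λ_i / Σ λ:
  PC1: 45/95 = 0.4737
  PC2: 38/95 = 0.4
  PC3: 12/95 = 0.1263

Step 3 — cumulative fraction after k components = (λ_1 + ... + λ_k) / Σ λ:
  k = 1: 45/95 = 0.4737
  k = 2: (45 + 38)/95 = 83/95 = 0.8737
  k = 3: (45 + 38 + 12)/95 = 95/95 = 1

Summary (fraction, with percent):

explained: PC1 0.4737 (47.37%), PC2 0.4 (40%), PC3 0.1263 (12.63%);  cumulative: 0.4737, 0.8737, 1


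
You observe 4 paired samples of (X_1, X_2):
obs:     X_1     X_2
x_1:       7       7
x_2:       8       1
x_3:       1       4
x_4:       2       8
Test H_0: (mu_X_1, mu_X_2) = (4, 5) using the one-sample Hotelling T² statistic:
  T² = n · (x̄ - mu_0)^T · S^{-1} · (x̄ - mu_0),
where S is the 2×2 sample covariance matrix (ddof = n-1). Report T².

Step 1 — sample mean vector:
  mean(X_1) = (7 + 8 + 1 + 2) / 4 = 18/4 = 4.5
  mean(X_2) = (7 + 1 + 4 + 8) / 4 = 20/4 = 5
  x̄ = (4.5, 5),  deviation x̄ - mu_0 = (4.5, 5) - (4, 5) = (0.5, 0).

Step 2 — sample covariance matrix, S[i,j] = (1/(n-1)) · Σ_k (x_{k,i} - mean_i) · (x_{k,j} - mean_j), divisor n-1 = 3:
  S[X_1,X_1] = ((2.5)·(2.5) + (3.5)·(3.5) + (-3.5)·(-3.5) + (-2.5)·(-2.5)) / 3 = 37/3 = 12.3333
  S[X_1,X_2] = ((2.5)·(2) + (3.5)·(-4) + (-3.5)·(-1) + (-2.5)·(3)) / 3 = -13/3 = -4.3333
  S[X_2,X_2] = ((2)·(2) + (-4)·(-4) + (-1)·(-1) + (3)·(3)) / 3 = 30/3 = 10
  S = [[12.3333, -4.3333],
 [-4.3333, 10]].

Step 3 — invert S. det(S) = 12.3333·10 - (-4.3333)² = 104.5556.
  S^{-1} = (1/det) · [[d, -b], [-b, a]] = [[0.0956, 0.0414],
 [0.0414, 0.118]].

Step 4 — quadratic form (x̄ - mu_0)^T · S^{-1} · (x̄ - mu_0):
  S^{-1} · (x̄ - mu_0) = (0.0478, 0.0207),
  (x̄ - mu_0)^T · [...] = (0.5)·(0.0478) + (0)·(0.0207) = 0.0239.

Step 5 — scale by n: T² = 4 · 0.0239 = 0.0956.

T² ≈ 0.0956


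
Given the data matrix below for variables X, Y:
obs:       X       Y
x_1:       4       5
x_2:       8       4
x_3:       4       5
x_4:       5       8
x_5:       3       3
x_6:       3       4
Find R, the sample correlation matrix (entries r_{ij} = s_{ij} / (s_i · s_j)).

Step 1 — column means:
  mean(X) = (4 + 8 + 4 + 5 + 3 + 3) / 6 = 27/6 = 4.5
  mean(Y) = (5 + 4 + 5 + 8 + 3 + 4) / 6 = 29/6 = 4.8333

Step 2 — sample variances and covariances s[i,j] = (1/(n-1)) · Σ_k (x_{k,i} - mean_i) · (x_{k,j} - mean_j), with n-1 = 5:
  s[X,X] = ((-0.5)·(-0.5) + (3.5)·(3.5) + (-0.5)·(-0.5) + (0.5)·(0.5) + (-1.5)·(-1.5) + (-1.5)·(-1.5)) / 5 = 17.5/5 = 3.5
  s[X,Y] = ((-0.5)·(0.1667) + (3.5)·(-0.8333) + (-0.5)·(0.1667) + (0.5)·(3.1667) + (-1.5)·(-1.8333) + (-1.5)·(-0.8333)) / 5 = 2.5/5 = 0.5
  s[Y,Y] = ((0.1667)·(0.1667) + (-0.8333)·(-0.8333) + (0.1667)·(0.1667) + (3.1667)·(3.1667) + (-1.8333)·(-1.8333) + (-0.8333)·(-0.8333)) / 5 = 14.8333/5 = 2.9667
  Sample standard deviations s_i = √(s[i,i]):
  s(X) = √(3.5) = 1.8708
  s(Y) = √(2.9667) = 1.7224

Step 3 — r_{ij} = s_{ij} / (s_i · s_j):
  r[X,X] = 1 (diagonal).
  r[X,Y] = 0.5 / (1.8708 · 1.7224) = 0.5 / 3.2223 = 0.1552
  r[Y,Y] = 1 (diagonal).

R is symmetric with unit diagonal. Assembling:

R = [[1, 0.1552],
 [0.1552, 1]]


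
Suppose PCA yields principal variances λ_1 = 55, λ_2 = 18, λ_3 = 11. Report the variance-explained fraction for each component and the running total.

Step 1 — total variance = trace(Sigma) = Σ λ_i = 55 + 18 + 11 = 84.

Step 2 — fraction explained by component i = λ_i / Σ λ:
  PC1: 55/84 = 0.6548
  PC2: 18/84 = 0.2143
  PC3: 11/84 = 0.131

Step 3 — cumulative fraction after k components = (λ_1 + ... + λ_k) / Σ λ:
  k = 1: 55/84 = 0.6548
  k = 2: (55 + 18)/84 = 73/84 = 0.869
  k = 3: (55 + 18 + 11)/84 = 84/84 = 1

Summary (fraction, with percent):

explained: PC1 0.6548 (65.48%), PC2 0.2143 (21.43%), PC3 0.131 (13.1%);  cumulative: 0.6548, 0.869, 1


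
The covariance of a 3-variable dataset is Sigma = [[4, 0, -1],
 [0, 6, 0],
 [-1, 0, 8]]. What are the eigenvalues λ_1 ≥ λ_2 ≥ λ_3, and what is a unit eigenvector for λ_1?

Step 1 — characteristic polynomial p(λ) = det(λI - Sigma) = λ³ - tr·λ² + c_1·λ - det, where tr = trace, c_1 = sum of the principal 2×2 minors, det = det(Sigma):
  tr = 4 + 6 + 8 = 18,
  c_1 = (4·6 - (0)²) + (4·8 - (-1)²) + (6·8 - (0)²) = 24 + 31 + 48 = 103,
  det = 4·(6·8 - (0)²) - (0)·((0)·8 - (0)·(-1)) + (-1)·((0)·(0) - 6·(-1)) = 4·(48) - (0)·(0) + (-1)·(6) = 186.
  So p(λ) = λ³ - 18λ² + 103λ - 186.
Step 2 — look for an integer root (rational root theorem: any rational root is an integer divisor of 186). Testing λ = 6:
  p(6) = 216 - 648 + 618 - 186 = 0  ✓
  Dividing out (λ - 6): p(λ) = (λ - 6)(λ² - 12λ + 31).
Step 3 — remaining eigenvalues from the quadratic λ² - 12λ + 31 = 0:
  Δ = 12² - 4·31 = 144 - 124 = 20,  λ = (12 ± √20)/2 = (12 ± 4.4721)/2 ≈ 8.2361 or 3.7639.
  Sorted: λ_1 = 8.2361,  λ_2 = 6,  λ_3 = 3.7639  (check: sum = 18 = tr ✓).

Step 4 — unit eigenvector for λ_1 ≈ 8.2361: v spans the null space of (Sigma - λ_1 I), whose rows are
  r_1 = (-4.2361, 0, -1),  r_2 = (0, -2.2361, 0),  r_3 = (-1, 0, -0.2361).
  v is orthogonal to every row, so take v ∝ r_1 × r_2 = ((0)·(0) - (-1)·(-2.2361), (-1)·(0) - (-4.2361)·(0), (-4.2361)·(-2.2361) - (0)·(0)) ≈ (-2.2361, 0, 9.4721).
  Rescale (multiply by -1 so the first nonzero entry is positive): u = (2.2361, 0, -9.4721).
  ||u|| = √((2.2361)² + (0)² + (-9.4721)²) = √(94.7214) ≈ 9.7325,  v_1 = u/||u|| ≈ (0.2298, 0, -0.9732) (||v_1|| = 1).

λ_1 = 8.2361,  λ_2 = 6,  λ_3 = 3.7639;  v_1 ≈ (0.2298, 0, -0.9732)


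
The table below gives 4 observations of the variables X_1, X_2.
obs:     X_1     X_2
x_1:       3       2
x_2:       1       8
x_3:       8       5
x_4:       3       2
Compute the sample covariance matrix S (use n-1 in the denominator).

Step 1 — column means:
  mean(X_1) = (3 + 1 + 8 + 3) / 4 = 15/4 = 3.75
  mean(X_2) = (2 + 8 + 5 + 2) / 4 = 17/4 = 4.25

Step 2 — sample covariance S[i,j] = (1/(n-1)) · Σ_k (x_{k,i} - mean_i) · (x_{k,j} - mean_j), with n-1 = 3.
  S[X_1,X_1] = ((-0.75)·(-0.75) + (-2.75)·(-2.75) + (4.25)·(4.25) + (-0.75)·(-0.75)) / 3 = 26.75/3 = 8.9167
  S[X_1,X_2] = ((-0.75)·(-2.25) + (-2.75)·(3.75) + (4.25)·(0.75) + (-0.75)·(-2.25)) / 3 = -3.75/3 = -1.25
  S[X_2,X_2] = ((-2.25)·(-2.25) + (3.75)·(3.75) + (0.75)·(0.75) + (-2.25)·(-2.25)) / 3 = 24.75/3 = 8.25

S is symmetric (S[j,i] = S[i,j]). Assembling:

S = [[8.9167, -1.25],
 [-1.25, 8.25]]


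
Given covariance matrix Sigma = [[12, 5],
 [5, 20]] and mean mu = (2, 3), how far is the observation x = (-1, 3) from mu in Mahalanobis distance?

Step 1 — centre the observation: (x - mu) = (-3, 0).

Step 2 — invert Sigma. det(Sigma) = 12·20 - (5)² = 215.
  Sigma^{-1} = (1/det) · [[d, -b], [-b, a]] = [[0.093, -0.0233],
 [-0.0233, 0.0558]].

Step 3 — form the quadratic (x - mu)^T · Sigma^{-1} · (x - mu):
  Sigma^{-1} · (x - mu) = (-0.2791, 0.0698).
  (x - mu)^T · [Sigma^{-1} · (x - mu)] = (-3)·(-0.2791) + (0)·(0.0698) = 0.8372.

Step 4 — take square root: d = √(0.8372) ≈ 0.915.

d(x, mu) = √(0.8372) ≈ 0.915


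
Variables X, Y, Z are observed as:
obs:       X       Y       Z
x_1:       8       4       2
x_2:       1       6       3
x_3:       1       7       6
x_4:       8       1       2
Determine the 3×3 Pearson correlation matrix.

Step 1 — column means:
  mean(X) = (8 + 1 + 1 + 8) / 4 = 18/4 = 4.5
  mean(Y) = (4 + 6 + 7 + 1) / 4 = 18/4 = 4.5
  mean(Z) = (2 + 3 + 6 + 2) / 4 = 13/4 = 3.25

Step 2 — sample variances and covariances s[i,j] = (1/(n-1)) · Σ_k (x_{k,i} - mean_i) · (x_{k,j} - mean_j), with n-1 = 3:
  s[X,X] = ((3.5)·(3.5) + (-3.5)·(-3.5) + (-3.5)·(-3.5) + (3.5)·(3.5)) / 3 = 49/3 = 16.3333
  s[X,Y] = ((3.5)·(-0.5) + (-3.5)·(1.5) + (-3.5)·(2.5) + (3.5)·(-3.5)) / 3 = -28/3 = -9.3333
  s[X,Z] = ((3.5)·(-1.25) + (-3.5)·(-0.25) + (-3.5)·(2.75) + (3.5)·(-1.25)) / 3 = -17.5/3 = -5.8333
  s[Y,Y] = ((-0.5)·(-0.5) + (1.5)·(1.5) + (2.5)·(2.5) + (-3.5)·(-3.5)) / 3 = 21/3 = 7
  s[Y,Z] = ((-0.5)·(-1.25) + (1.5)·(-0.25) + (2.5)·(2.75) + (-3.5)·(-1.25)) / 3 = 11.5/3 = 3.8333
  s[Z,Z] = ((-1.25)·(-1.25) + (-0.25)·(-0.25) + (2.75)·(2.75) + (-1.25)·(-1.25)) / 3 = 10.75/3 = 3.5833
  Sample standard deviations s_i = √(s[i,i]):
  s(X) = √(16.3333) = 4.0415
  s(Y) = √(7) = 2.6458
  s(Z) = √(3.5833) = 1.893

Step 3 — r_{ij} = s_{ij} / (s_i · s_j):
  r[X,X] = 1 (diagonal).
  r[X,Y] = -9.3333 / (4.0415 · 2.6458) = -9.3333 / 10.6927 = -0.8729
  r[X,Z] = -5.8333 / (4.0415 · 1.893) = -5.8333 / 7.6503 = -0.7625
  r[Y,Y] = 1 (diagonal).
  r[Y,Z] = 3.8333 / (2.6458 · 1.893) = 3.8333 / 5.0083 = 0.7654
  r[Z,Z] = 1 (diagonal).

R is symmetric with unit diagonal. Assembling:

R = [[1, -0.8729, -0.7625],
 [-0.8729, 1, 0.7654],
 [-0.7625, 0.7654, 1]]


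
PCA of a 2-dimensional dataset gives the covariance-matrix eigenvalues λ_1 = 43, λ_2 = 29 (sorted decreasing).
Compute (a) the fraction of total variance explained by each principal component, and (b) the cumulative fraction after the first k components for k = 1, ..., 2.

Step 1 — total variance = trace(Sigma) = Σ λ_i = 43 + 29 = 72.

Step 2 — fraction explained by component i = λ_i / Σ λ:
  PC1: 43/72 = 0.5972
  PC2: 29/72 = 0.4028

Step 3 — cumulative fraction after k components = (λ_1 + ... + λ_k) / Σ λ:
  k = 1: 43/72 = 0.5972
  k = 2: (43 + 29)/72 = 72/72 = 1

Summary (fraction, with percent):

explained: PC1 0.5972 (59.72%), PC2 0.4028 (40.28%);  cumulative: 0.5972, 1


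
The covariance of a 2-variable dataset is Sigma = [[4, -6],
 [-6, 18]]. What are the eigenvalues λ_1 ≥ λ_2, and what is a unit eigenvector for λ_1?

Step 1 — characteristic polynomial of 2×2 Sigma:
  det(Sigma - λI) = λ² - trace · λ + det = 0.
  trace = 4 + 18 = 22, det = 4·18 - (-6)² = 36.
Step 2 — discriminant:
  Δ = trace² - 4·det = 484 - 144 = 340.
Step 3 — eigenvalues:
  λ = (trace ± √Δ)/2 = (22 ± 18.4391)/2,
  λ_1 = 20.2195,  λ_2 = 1.7805.

Step 4 — unit eigenvector for λ_1: solve (Sigma - λ_1 I)v = 0. First row:
  (4 - 20.2195)·v_x + (-6)·v_y = 0, i.e. (-16.2195)·v_x + (-6)·v_y = 0,
  so v ∝ (b, λ_1 - a) = (-6, 16.2195); multiply by -1 so the first entry is positive: u = (6, -16.2195).
  ||u|| = √((6)² + (-16.2195)²) = √(299.0736) ≈ 17.2937,
  v_1 = u/||u|| ≈ (0.3469, -0.9379) (||v_1|| = 1).

λ_1 = 20.2195,  λ_2 = 1.7805;  v_1 ≈ (0.3469, -0.9379)


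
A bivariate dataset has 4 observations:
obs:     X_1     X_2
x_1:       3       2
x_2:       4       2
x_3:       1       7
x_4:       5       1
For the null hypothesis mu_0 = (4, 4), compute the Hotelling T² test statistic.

Step 1 — sample mean vector:
  mean(X_1) = (3 + 4 + 1 + 5) / 4 = 13/4 = 3.25
  mean(X_2) = (2 + 2 + 7 + 1) / 4 = 12/4 = 3
  x̄ = (3.25, 3),  deviation x̄ - mu_0 = (3.25, 3) - (4, 4) = (-0.75, -1).

Step 2 — sample covariance matrix, S[i,j] = (1/(n-1)) · Σ_k (x_{k,i} - mean_i) · (x_{k,j} - mean_j), divisor n-1 = 3:
  S[X_1,X_1] = ((-0.25)·(-0.25) + (0.75)·(0.75) + (-2.25)·(-2.25) + (1.75)·(1.75)) / 3 = 8.75/3 = 2.9167
  S[X_1,X_2] = ((-0.25)·(-1) + (0.75)·(-1) + (-2.25)·(4) + (1.75)·(-2)) / 3 = -13/3 = -4.3333
  S[X_2,X_2] = ((-1)·(-1) + (-1)·(-1) + (4)·(4) + (-2)·(-2)) / 3 = 22/3 = 7.3333
  S = [[2.9167, -4.3333],
 [-4.3333, 7.3333]].

Step 3 — invert S. det(S) = 2.9167·7.3333 - (-4.3333)² = 2.6111.
  S^{-1} = (1/det) · [[d, -b], [-b, a]] = [[2.8085, 1.6596],
 [1.6596, 1.117]].

Step 4 — quadratic form (x̄ - mu_0)^T · S^{-1} · (x̄ - mu_0):
  S^{-1} · (x̄ - mu_0) = (-3.766, -2.3617),
  (x̄ - mu_0)^T · [...] = (-0.75)·(-3.766) + (-1)·(-2.3617) = 5.1862.

Step 5 — scale by n: T² = 4 · 5.1862 = 20.7447.

T² ≈ 20.7447


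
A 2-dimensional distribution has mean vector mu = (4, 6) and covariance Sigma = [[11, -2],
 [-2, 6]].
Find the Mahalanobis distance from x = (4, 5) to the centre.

Step 1 — centre the observation: (x - mu) = (0, -1).

Step 2 — invert Sigma. det(Sigma) = 11·6 - (-2)² = 62.
  Sigma^{-1} = (1/det) · [[d, -b], [-b, a]] = [[0.0968, 0.0323],
 [0.0323, 0.1774]].

Step 3 — form the quadratic (x - mu)^T · Sigma^{-1} · (x - mu):
  Sigma^{-1} · (x - mu) = (-0.0323, -0.1774).
  (x - mu)^T · [Sigma^{-1} · (x - mu)] = (0)·(-0.0323) + (-1)·(-0.1774) = 0.1774.

Step 4 — take square root: d = √(0.1774) ≈ 0.4212.

d(x, mu) = √(0.1774) ≈ 0.4212


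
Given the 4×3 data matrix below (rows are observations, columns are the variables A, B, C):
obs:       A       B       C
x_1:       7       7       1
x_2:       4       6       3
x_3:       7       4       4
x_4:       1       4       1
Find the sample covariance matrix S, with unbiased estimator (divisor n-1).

Step 1 — column means:
  mean(A) = (7 + 4 + 7 + 1) / 4 = 19/4 = 4.75
  mean(B) = (7 + 6 + 4 + 4) / 4 = 21/4 = 5.25
  mean(C) = (1 + 3 + 4 + 1) / 4 = 9/4 = 2.25

Step 2 — sample covariance S[i,j] = (1/(n-1)) · Σ_k (x_{k,i} - mean_i) · (x_{k,j} - mean_j), with n-1 = 3.
  S[A,A] = ((2.25)·(2.25) + (-0.75)·(-0.75) + (2.25)·(2.25) + (-3.75)·(-3.75)) / 3 = 24.75/3 = 8.25
  S[A,B] = ((2.25)·(1.75) + (-0.75)·(0.75) + (2.25)·(-1.25) + (-3.75)·(-1.25)) / 3 = 5.25/3 = 1.75
  S[A,C] = ((2.25)·(-1.25) + (-0.75)·(0.75) + (2.25)·(1.75) + (-3.75)·(-1.25)) / 3 = 5.25/3 = 1.75
  S[B,B] = ((1.75)·(1.75) + (0.75)·(0.75) + (-1.25)·(-1.25) + (-1.25)·(-1.25)) / 3 = 6.75/3 = 2.25
  S[B,C] = ((1.75)·(-1.25) + (0.75)·(0.75) + (-1.25)·(1.75) + (-1.25)·(-1.25)) / 3 = -2.25/3 = -0.75
  S[C,C] = ((-1.25)·(-1.25) + (0.75)·(0.75) + (1.75)·(1.75) + (-1.25)·(-1.25)) / 3 = 6.75/3 = 2.25

S is symmetric (S[j,i] = S[i,j]). Assembling:

S = [[8.25, 1.75, 1.75],
 [1.75, 2.25, -0.75],
 [1.75, -0.75, 2.25]]


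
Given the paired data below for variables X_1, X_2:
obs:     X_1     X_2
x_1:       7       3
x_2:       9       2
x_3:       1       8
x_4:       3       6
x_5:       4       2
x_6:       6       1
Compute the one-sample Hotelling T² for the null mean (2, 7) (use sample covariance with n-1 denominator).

Step 1 — sample mean vector:
  mean(X_1) = (7 + 9 + 1 + 3 + 4 + 6) / 6 = 30/6 = 5
  mean(X_2) = (3 + 2 + 8 + 6 + 2 + 1) / 6 = 22/6 = 3.6667
  x̄ = (5, 3.6667),  deviation x̄ - mu_0 = (5, 3.6667) - (2, 7) = (3, -3.3333).

Step 2 — sample covariance matrix, S[i,j] = (1/(n-1)) · Σ_k (x_{k,i} - mean_i) · (x_{k,j} - mean_j), divisor n-1 = 5:
  S[X_1,X_1] = ((2)·(2) + (4)·(4) + (-4)·(-4) + (-2)·(-2) + (-1)·(-1) + (1)·(1)) / 5 = 42/5 = 8.4
  S[X_1,X_2] = ((2)·(-0.6667) + (4)·(-1.6667) + (-4)·(4.3333) + (-2)·(2.3333) + (-1)·(-1.6667) + (1)·(-2.6667)) / 5 = -31/5 = -6.2
  S[X_2,X_2] = ((-0.6667)·(-0.6667) + (-1.6667)·(-1.6667) + (4.3333)·(4.3333) + (2.3333)·(2.3333) + (-1.6667)·(-1.6667) + (-2.6667)·(-2.6667)) / 5 = 37.3333/5 = 7.4667
  S = [[8.4, -6.2],
 [-6.2, 7.4667]].

Step 3 — invert S. det(S) = 8.4·7.4667 - (-6.2)² = 24.28.
  S^{-1} = (1/det) · [[d, -b], [-b, a]] = [[0.3075, 0.2554],
 [0.2554, 0.346]].

Step 4 — quadratic form (x̄ - mu_0)^T · S^{-1} · (x̄ - mu_0):
  S^{-1} · (x̄ - mu_0) = (0.0714, -0.3871),
  (x̄ - mu_0)^T · [...] = (3)·(0.0714) + (-3.3333)·(-0.3871) = 1.5047.

Step 5 — scale by n: T² = 6 · 1.5047 = 9.028.

T² ≈ 9.028


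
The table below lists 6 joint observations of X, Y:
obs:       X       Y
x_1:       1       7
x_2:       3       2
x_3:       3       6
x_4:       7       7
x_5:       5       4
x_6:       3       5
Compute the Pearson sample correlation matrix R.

Step 1 — column means:
  mean(X) = (1 + 3 + 3 + 7 + 5 + 3) / 6 = 22/6 = 3.6667
  mean(Y) = (7 + 2 + 6 + 7 + 4 + 5) / 6 = 31/6 = 5.1667

Step 2 — sample variances and covariances s[i,j] = (1/(n-1)) · Σ_k (x_{k,i} - mean_i) · (x_{k,j} - mean_j), with n-1 = 5:
  s[X,X] = ((-2.6667)·(-2.6667) + (-0.6667)·(-0.6667) + (-0.6667)·(-0.6667) + (3.3333)·(3.3333) + (1.3333)·(1.3333) + (-0.6667)·(-0.6667)) / 5 = 21.3333/5 = 4.2667
  s[X,Y] = ((-2.6667)·(1.8333) + (-0.6667)·(-3.1667) + (-0.6667)·(0.8333) + (3.3333)·(1.8333) + (1.3333)·(-1.1667) + (-0.6667)·(-0.1667)) / 5 = 1.3333/5 = 0.2667
  s[Y,Y] = ((1.8333)·(1.8333) + (-3.1667)·(-3.1667) + (0.8333)·(0.8333) + (1.8333)·(1.8333) + (-1.1667)·(-1.1667) + (-0.1667)·(-0.1667)) / 5 = 18.8333/5 = 3.7667
  Sample standard deviations s_i = √(s[i,i]):
  s(X) = √(4.2667) = 2.0656
  s(Y) = √(3.7667) = 1.9408

Step 3 — r_{ij} = s_{ij} / (s_i · s_j):
  r[X,X] = 1 (diagonal).
  r[X,Y] = 0.2667 / (2.0656 · 1.9408) = 0.2667 / 4.0089 = 0.0665
  r[Y,Y] = 1 (diagonal).

R is symmetric with unit diagonal. Assembling:

R = [[1, 0.0665],
 [0.0665, 1]]


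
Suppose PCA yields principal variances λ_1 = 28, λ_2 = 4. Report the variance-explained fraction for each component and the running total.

Step 1 — total variance = trace(Sigma) = Σ λ_i = 28 + 4 = 32.

Step 2 — fraction explained by component i = λ_i / Σ λ:
  PC1: 28/32 = 0.875
  PC2: 4/32 = 0.125

Step 3 — cumulative fraction after k components = (λ_1 + ... + λ_k) / Σ λ:
  k = 1: 28/32 = 0.875
  k = 2: (28 + 4)/32 = 32/32 = 1

Summary (fraction, with percent):

explained: PC1 0.875 (87.5%), PC2 0.125 (12.5%);  cumulative: 0.875, 1


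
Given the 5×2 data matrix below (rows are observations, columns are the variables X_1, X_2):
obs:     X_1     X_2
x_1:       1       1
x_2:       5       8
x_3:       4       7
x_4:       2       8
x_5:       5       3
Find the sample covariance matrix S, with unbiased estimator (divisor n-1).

Step 1 — column means:
  mean(X_1) = (1 + 5 + 4 + 2 + 5) / 5 = 17/5 = 3.4
  mean(X_2) = (1 + 8 + 7 + 8 + 3) / 5 = 27/5 = 5.4

Step 2 — sample covariance S[i,j] = (1/(n-1)) · Σ_k (x_{k,i} - mean_i) · (x_{k,j} - mean_j), with n-1 = 4.
  S[X_1,X_1] = ((-2.4)·(-2.4) + (1.6)·(1.6) + (0.6)·(0.6) + (-1.4)·(-1.4) + (1.6)·(1.6)) / 4 = 13.2/4 = 3.3
  S[X_1,X_2] = ((-2.4)·(-4.4) + (1.6)·(2.6) + (0.6)·(1.6) + (-1.4)·(2.6) + (1.6)·(-2.4)) / 4 = 8.2/4 = 2.05
  S[X_2,X_2] = ((-4.4)·(-4.4) + (2.6)·(2.6) + (1.6)·(1.6) + (2.6)·(2.6) + (-2.4)·(-2.4)) / 4 = 41.2/4 = 10.3

S is symmetric (S[j,i] = S[i,j]). Assembling:

S = [[3.3, 2.05],
 [2.05, 10.3]]


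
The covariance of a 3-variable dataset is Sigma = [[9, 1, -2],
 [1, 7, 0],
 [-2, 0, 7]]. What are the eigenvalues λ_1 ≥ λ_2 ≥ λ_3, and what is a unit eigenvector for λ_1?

Step 1 — characteristic polynomial p(λ) = det(λI - Sigma) = λ³ - tr·λ² + c_1·λ - det, where tr = trace, c_1 = sum of the principal 2×2 minors, det = det(Sigma):
  tr = 9 + 7 + 7 = 23,
  c_1 = (9·7 - (1)²) + (9·7 - (-2)²) + (7·7 - (0)²) = 62 + 59 + 49 = 170,
  det = 9·(7·7 - (0)²) - (1)·((1)·7 - (0)·(-2)) + (-2)·((1)·(0) - 7·(-2)) = 9·(49) - (1)·(7) + (-2)·(14) = 406.
  So p(λ) = λ³ - 23λ² + 170λ - 406.
Step 2 — look for an integer root (rational root theorem: any rational root is an integer divisor of 406). Testing λ = 7:
  p(7) = 343 - 1127 + 1190 - 406 = 0  ✓
  Dividing out (λ - 7): p(λ) = (λ - 7)(λ² - 16λ + 58).
Step 3 — remaining eigenvalues from the quadratic λ² - 16λ + 58 = 0:
  Δ = 16² - 4·58 = 256 - 232 = 24,  λ = (16 ± √24)/2 = (16 ± 4.899)/2 ≈ 10.4495 or 5.5505.
  Sorted: λ_1 = 10.4495,  λ_2 = 7,  λ_3 = 5.5505  (check: sum = 23 = tr ✓).

Step 4 — unit eigenvector for λ_1 ≈ 10.4495: v spans the null space of (Sigma - λ_1 I), whose rows are
  r_1 = (-1.4495, 1, -2),  r_2 = (1, -3.4495, 0),  r_3 = (-2, 0, -3.4495).
  v is orthogonal to every row, so take v ∝ r_1 × r_2 = ((1)·(0) - (-2)·(-3.4495), (-2)·(1) - (-1.4495)·(0), (-1.4495)·(-3.4495) - (1)·(1)) ≈ (-6.899, -2, 4).
  Rescale (multiply by -1 so the first nonzero entry is positive): u = (6.899, 2, -4).
  ||u|| = √((6.899)² + (2)² + (-4)²) = √(67.5959) ≈ 8.2217,  v_1 = u/||u|| ≈ (0.8391, 0.2433, -0.4865) (||v_1|| = 1).

λ_1 = 10.4495,  λ_2 = 7,  λ_3 = 5.5505;  v_1 ≈ (0.8391, 0.2433, -0.4865)


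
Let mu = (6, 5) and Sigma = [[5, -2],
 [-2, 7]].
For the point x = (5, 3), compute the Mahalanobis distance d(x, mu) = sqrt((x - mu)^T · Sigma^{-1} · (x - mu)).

Step 1 — centre the observation: (x - mu) = (-1, -2).

Step 2 — invert Sigma. det(Sigma) = 5·7 - (-2)² = 31.
  Sigma^{-1} = (1/det) · [[d, -b], [-b, a]] = [[0.2258, 0.0645],
 [0.0645, 0.1613]].

Step 3 — form the quadratic (x - mu)^T · Sigma^{-1} · (x - mu):
  Sigma^{-1} · (x - mu) = (-0.3548, -0.3871).
  (x - mu)^T · [Sigma^{-1} · (x - mu)] = (-1)·(-0.3548) + (-2)·(-0.3871) = 1.129.

Step 4 — take square root: d = √(1.129) ≈ 1.0626.

d(x, mu) = √(1.129) ≈ 1.0626


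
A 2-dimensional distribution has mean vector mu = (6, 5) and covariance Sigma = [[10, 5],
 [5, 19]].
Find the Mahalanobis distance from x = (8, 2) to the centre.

Step 1 — centre the observation: (x - mu) = (2, -3).

Step 2 — invert Sigma. det(Sigma) = 10·19 - (5)² = 165.
  Sigma^{-1} = (1/det) · [[d, -b], [-b, a]] = [[0.1152, -0.0303],
 [-0.0303, 0.0606]].

Step 3 — form the quadratic (x - mu)^T · Sigma^{-1} · (x - mu):
  Sigma^{-1} · (x - mu) = (0.3212, -0.2424).
  (x - mu)^T · [Sigma^{-1} · (x - mu)] = (2)·(0.3212) + (-3)·(-0.2424) = 1.3697.

Step 4 — take square root: d = √(1.3697) ≈ 1.1703.

d(x, mu) = √(1.3697) ≈ 1.1703


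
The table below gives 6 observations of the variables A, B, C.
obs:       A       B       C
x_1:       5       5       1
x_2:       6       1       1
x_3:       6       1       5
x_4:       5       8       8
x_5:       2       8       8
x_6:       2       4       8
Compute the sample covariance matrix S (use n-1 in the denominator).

Step 1 — column means:
  mean(A) = (5 + 6 + 6 + 5 + 2 + 2) / 6 = 26/6 = 4.3333
  mean(B) = (5 + 1 + 1 + 8 + 8 + 4) / 6 = 27/6 = 4.5
  mean(C) = (1 + 1 + 5 + 8 + 8 + 8) / 6 = 31/6 = 5.1667

Step 2 — sample covariance S[i,j] = (1/(n-1)) · Σ_k (x_{k,i} - mean_i) · (x_{k,j} - mean_j), with n-1 = 5.
  S[A,A] = ((0.6667)·(0.6667) + (1.6667)·(1.6667) + (1.6667)·(1.6667) + (0.6667)·(0.6667) + (-2.3333)·(-2.3333) + (-2.3333)·(-2.3333)) / 5 = 17.3333/5 = 3.4667
  S[A,B] = ((0.6667)·(0.5) + (1.6667)·(-3.5) + (1.6667)·(-3.5) + (0.6667)·(3.5) + (-2.3333)·(3.5) + (-2.3333)·(-0.5)) / 5 = -16/5 = -3.2
  S[A,C] = ((0.6667)·(-4.1667) + (1.6667)·(-4.1667) + (1.6667)·(-0.1667) + (0.6667)·(2.8333) + (-2.3333)·(2.8333) + (-2.3333)·(2.8333)) / 5 = -21.3333/5 = -4.2667
  S[B,B] = ((0.5)·(0.5) + (-3.5)·(-3.5) + (-3.5)·(-3.5) + (3.5)·(3.5) + (3.5)·(3.5) + (-0.5)·(-0.5)) / 5 = 49.5/5 = 9.9
  S[B,C] = ((0.5)·(-4.1667) + (-3.5)·(-4.1667) + (-3.5)·(-0.1667) + (3.5)·(2.8333) + (3.5)·(2.8333) + (-0.5)·(2.8333)) / 5 = 31.5/5 = 6.3
  S[C,C] = ((-4.1667)·(-4.1667) + (-4.1667)·(-4.1667) + (-0.1667)·(-0.1667) + (2.8333)·(2.8333) + (2.8333)·(2.8333) + (2.8333)·(2.8333)) / 5 = 58.8333/5 = 11.7667

S is symmetric (S[j,i] = S[i,j]). Assembling:

S = [[3.4667, -3.2, -4.2667],
 [-3.2, 9.9, 6.3],
 [-4.2667, 6.3, 11.7667]]


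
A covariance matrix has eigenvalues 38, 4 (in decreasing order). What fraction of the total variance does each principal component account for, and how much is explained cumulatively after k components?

Step 1 — total variance = trace(Sigma) = Σ λ_i = 38 + 4 = 42.

Step 2 — fraction explained by component i = λ_i / Σ λ:
  PC1: 38/42 = 0.9048
  PC2: 4/42 = 0.0952

Step 3 — cumulative fraction after k components = (λ_1 + ... + λ_k) / Σ λ:
  k = 1: 38/42 = 0.9048
  k = 2: (38 + 4)/42 = 42/42 = 1

Summary (fraction, with percent):

explained: PC1 0.9048 (90.48%), PC2 0.0952 (9.52%);  cumulative: 0.9048, 1


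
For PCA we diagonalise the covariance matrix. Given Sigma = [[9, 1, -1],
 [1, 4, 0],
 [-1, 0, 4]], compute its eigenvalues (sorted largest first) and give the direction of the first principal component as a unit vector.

Step 1 — characteristic polynomial p(λ) = det(λI - Sigma) = λ³ - tr·λ² + c_1·λ - det, where tr = trace, c_1 = sum of the principal 2×2 minors, det = det(Sigma):
  tr = 9 + 4 + 4 = 17,
  c_1 = (9·4 - (1)²) + (9·4 - (-1)²) + (4·4 - (0)²) = 35 + 35 + 16 = 86,
  det = 9·(4·4 - (0)²) - (1)·((1)·4 - (0)·(-1)) + (-1)·((1)·(0) - 4·(-1)) = 9·(16) - (1)·(4) + (-1)·(4) = 136.
  So p(λ) = λ³ - 17λ² + 86λ - 136.
Step 2 — look for an integer root (rational root theorem: any rational root is an integer divisor of 136). Testing λ = 4:
  p(4) = 64 - 272 + 344 - 136 = 0  ✓
  Dividing out (λ - 4): p(λ) = (λ - 4)(λ² - 13λ + 34).
Step 3 — remaining eigenvalues from the quadratic λ² - 13λ + 34 = 0:
  Δ = 13² - 4·34 = 169 - 136 = 33,  λ = (13 ± √33)/2 = (13 ± 5.7446)/2 ≈ 9.3723 or 3.6277.
  Sorted: λ_1 = 9.3723,  λ_2 = 4,  λ_3 = 3.6277  (check: sum = 17 = tr ✓).

Step 4 — unit eigenvector for λ_1 ≈ 9.3723: v spans the null space of (Sigma - λ_1 I), whose rows are
  r_1 = (-0.3723, 1, -1),  r_2 = (1, -5.3723, 0),  r_3 = (-1, 0, -5.3723).
  v is orthogonal to every row, so take v ∝ r_1 × r_2 = ((1)·(0) - (-1)·(-5.3723), (-1)·(1) - (-0.3723)·(0), (-0.3723)·(-5.3723) - (1)·(1)) ≈ (-5.3723, -1, 1).
  Rescale (multiply by -1 so the first nonzero entry is positive): u = (5.3723, 1, -1).
  ||u|| = √((5.3723)² + (1)² + (-1)²) = √(30.8614) ≈ 5.5553,  v_1 = u/||u|| ≈ (0.9671, 0.18, -0.18) (||v_1|| = 1).

λ_1 = 9.3723,  λ_2 = 4,  λ_3 = 3.6277;  v_1 ≈ (0.9671, 0.18, -0.18)


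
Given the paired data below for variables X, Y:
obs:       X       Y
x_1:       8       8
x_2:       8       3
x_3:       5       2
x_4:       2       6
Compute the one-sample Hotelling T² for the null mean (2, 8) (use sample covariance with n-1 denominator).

Step 1 — sample mean vector:
  mean(X) = (8 + 8 + 5 + 2) / 4 = 23/4 = 5.75
  mean(Y) = (8 + 3 + 2 + 6) / 4 = 19/4 = 4.75
  x̄ = (5.75, 4.75),  deviation x̄ - mu_0 = (5.75, 4.75) - (2, 8) = (3.75, -3.25).

Step 2 — sample covariance matrix, S[i,j] = (1/(n-1)) · Σ_k (x_{k,i} - mean_i) · (x_{k,j} - mean_j), divisor n-1 = 3:
  S[X,X] = ((2.25)·(2.25) + (2.25)·(2.25) + (-0.75)·(-0.75) + (-3.75)·(-3.75)) / 3 = 24.75/3 = 8.25
  S[X,Y] = ((2.25)·(3.25) + (2.25)·(-1.75) + (-0.75)·(-2.75) + (-3.75)·(1.25)) / 3 = 0.75/3 = 0.25
  S[Y,Y] = ((3.25)·(3.25) + (-1.75)·(-1.75) + (-2.75)·(-2.75) + (1.25)·(1.25)) / 3 = 22.75/3 = 7.5833
  S = [[8.25, 0.25],
 [0.25, 7.5833]].

Step 3 — invert S. det(S) = 8.25·7.5833 - (0.25)² = 62.5.
  S^{-1} = (1/det) · [[d, -b], [-b, a]] = [[0.1213, -0.004],
 [-0.004, 0.132]].

Step 4 — quadratic form (x̄ - mu_0)^T · S^{-1} · (x̄ - mu_0):
  S^{-1} · (x̄ - mu_0) = (0.468, -0.444),
  (x̄ - mu_0)^T · [...] = (3.75)·(0.468) + (-3.25)·(-0.444) = 3.198.

Step 5 — scale by n: T² = 4 · 3.198 = 12.792.

T² ≈ 12.792


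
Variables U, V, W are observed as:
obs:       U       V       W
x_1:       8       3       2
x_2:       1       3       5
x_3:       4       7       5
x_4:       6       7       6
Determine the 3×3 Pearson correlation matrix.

Step 1 — column means:
  mean(U) = (8 + 1 + 4 + 6) / 4 = 19/4 = 4.75
  mean(V) = (3 + 3 + 7 + 7) / 4 = 20/4 = 5
  mean(W) = (2 + 5 + 5 + 6) / 4 = 18/4 = 4.5

Step 2 — sample variances and covariances s[i,j] = (1/(n-1)) · Σ_k (x_{k,i} - mean_i) · (x_{k,j} - mean_j), with n-1 = 3:
  s[U,U] = ((3.25)·(3.25) + (-3.75)·(-3.75) + (-0.75)·(-0.75) + (1.25)·(1.25)) / 3 = 26.75/3 = 8.9167
  s[U,V] = ((3.25)·(-2) + (-3.75)·(-2) + (-0.75)·(2) + (1.25)·(2)) / 3 = 2/3 = 0.6667
  s[U,W] = ((3.25)·(-2.5) + (-3.75)·(0.5) + (-0.75)·(0.5) + (1.25)·(1.5)) / 3 = -8.5/3 = -2.8333
  s[V,V] = ((-2)·(-2) + (-2)·(-2) + (2)·(2) + (2)·(2)) / 3 = 16/3 = 5.3333
  s[V,W] = ((-2)·(-2.5) + (-2)·(0.5) + (2)·(0.5) + (2)·(1.5)) / 3 = 8/3 = 2.6667
  s[W,W] = ((-2.5)·(-2.5) + (0.5)·(0.5) + (0.5)·(0.5) + (1.5)·(1.5)) / 3 = 9/3 = 3
  Sample standard deviations s_i = √(s[i,i]):
  s(U) = √(8.9167) = 2.9861
  s(V) = √(5.3333) = 2.3094
  s(W) = √(3) = 1.7321

Step 3 — r_{ij} = s_{ij} / (s_i · s_j):
  r[U,U] = 1 (diagonal).
  r[U,V] = 0.6667 / (2.9861 · 2.3094) = 0.6667 / 6.8961 = 0.0967
  r[U,W] = -2.8333 / (2.9861 · 1.7321) = -2.8333 / 5.172 = -0.5478
  r[V,V] = 1 (diagonal).
  r[V,W] = 2.6667 / (2.3094 · 1.7321) = 2.6667 / 4 = 0.6667
  r[W,W] = 1 (diagonal).

R is symmetric with unit diagonal. Assembling:

R = [[1, 0.0967, -0.5478],
 [0.0967, 1, 0.6667],
 [-0.5478, 0.6667, 1]]


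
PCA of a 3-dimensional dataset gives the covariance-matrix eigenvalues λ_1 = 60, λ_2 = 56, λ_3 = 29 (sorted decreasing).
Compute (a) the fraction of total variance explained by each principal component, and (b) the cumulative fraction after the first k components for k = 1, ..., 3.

Step 1 — total variance = trace(Sigma) = Σ λ_i = 60 + 56 + 29 = 145.

Step 2 — fraction explained by component i = λ_i / Σ λ:
  PC1: 60/145 = 0.4138
  PC2: 56/145 = 0.3862
  PC3: 29/145 = 0.2

Step 3 — cumulative fraction after k components = (λ_1 + ... + λ_k) / Σ λ:
  k = 1: 60/145 = 0.4138
  k = 2: (60 + 56)/145 = 116/145 = 0.8
  k = 3: (60 + 56 + 29)/145 = 145/145 = 1

Summary (fraction, with percent):

explained: PC1 0.4138 (41.38%), PC2 0.3862 (38.62%), PC3 0.2 (20%);  cumulative: 0.4138, 0.8, 1


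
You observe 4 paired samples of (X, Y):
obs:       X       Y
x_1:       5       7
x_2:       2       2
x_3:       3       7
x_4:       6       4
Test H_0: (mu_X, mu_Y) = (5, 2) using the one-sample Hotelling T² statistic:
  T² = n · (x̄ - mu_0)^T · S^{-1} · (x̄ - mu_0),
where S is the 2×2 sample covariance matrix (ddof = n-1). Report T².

Step 1 — sample mean vector:
  mean(X) = (5 + 2 + 3 + 6) / 4 = 16/4 = 4
  mean(Y) = (7 + 2 + 7 + 4) / 4 = 20/4 = 5
  x̄ = (4, 5),  deviation x̄ - mu_0 = (4, 5) - (5, 2) = (-1, 3).

Step 2 — sample covariance matrix, S[i,j] = (1/(n-1)) · Σ_k (x_{k,i} - mean_i) · (x_{k,j} - mean_j), divisor n-1 = 3:
  S[X,X] = ((1)·(1) + (-2)·(-2) + (-1)·(-1) + (2)·(2)) / 3 = 10/3 = 3.3333
  S[X,Y] = ((1)·(2) + (-2)·(-3) + (-1)·(2) + (2)·(-1)) / 3 = 4/3 = 1.3333
  S[Y,Y] = ((2)·(2) + (-3)·(-3) + (2)·(2) + (-1)·(-1)) / 3 = 18/3 = 6
  S = [[3.3333, 1.3333],
 [1.3333, 6]].

Step 3 — invert S. det(S) = 3.3333·6 - (1.3333)² = 18.2222.
  S^{-1} = (1/det) · [[d, -b], [-b, a]] = [[0.3293, -0.0732],
 [-0.0732, 0.1829]].

Step 4 — quadratic form (x̄ - mu_0)^T · S^{-1} · (x̄ - mu_0):
  S^{-1} · (x̄ - mu_0) = (-0.5488, 0.622),
  (x̄ - mu_0)^T · [...] = (-1)·(-0.5488) + (3)·(0.622) = 2.4146.

Step 5 — scale by n: T² = 4 · 2.4146 = 9.6585.

T² ≈ 9.6585


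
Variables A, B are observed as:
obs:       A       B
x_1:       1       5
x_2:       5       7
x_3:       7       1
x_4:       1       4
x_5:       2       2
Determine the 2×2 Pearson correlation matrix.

Step 1 — column means:
  mean(A) = (1 + 5 + 7 + 1 + 2) / 5 = 16/5 = 3.2
  mean(B) = (5 + 7 + 1 + 4 + 2) / 5 = 19/5 = 3.8

Step 2 — sample variances and covariances s[i,j] = (1/(n-1)) · Σ_k (x_{k,i} - mean_i) · (x_{k,j} - mean_j), with n-1 = 4:
  s[A,A] = ((-2.2)·(-2.2) + (1.8)·(1.8) + (3.8)·(3.8) + (-2.2)·(-2.2) + (-1.2)·(-1.2)) / 4 = 28.8/4 = 7.2
  s[A,B] = ((-2.2)·(1.2) + (1.8)·(3.2) + (3.8)·(-2.8) + (-2.2)·(0.2) + (-1.2)·(-1.8)) / 4 = -5.8/4 = -1.45
  s[B,B] = ((1.2)·(1.2) + (3.2)·(3.2) + (-2.8)·(-2.8) + (0.2)·(0.2) + (-1.8)·(-1.8)) / 4 = 22.8/4 = 5.7
  Sample standard deviations s_i = √(s[i,i]):
  s(A) = √(7.2) = 2.6833
  s(B) = √(5.7) = 2.3875

Step 3 — r_{ij} = s_{ij} / (s_i · s_j):
  r[A,A] = 1 (diagonal).
  r[A,B] = -1.45 / (2.6833 · 2.3875) = -1.45 / 6.4062 = -0.2263
  r[B,B] = 1 (diagonal).

R is symmetric with unit diagonal. Assembling:

R = [[1, -0.2263],
 [-0.2263, 1]]


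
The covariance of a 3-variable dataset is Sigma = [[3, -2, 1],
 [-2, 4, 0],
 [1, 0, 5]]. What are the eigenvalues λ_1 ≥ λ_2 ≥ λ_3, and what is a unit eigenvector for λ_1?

Step 1 — characteristic polynomial p(λ) = det(λI - Sigma) = λ³ - tr·λ² + c_1·λ - det, where tr = trace, c_1 = sum of the principal 2×2 minors, det = det(Sigma):
  tr = 3 + 4 + 5 = 12,
  c_1 = (3·4 - (-2)²) + (3·5 - (1)²) + (4·5 - (0)²) = 8 + 14 + 20 = 42,
  det = 3·(4·5 - (0)²) - (-2)·((-2)·5 - (0)·(1)) + (1)·((-2)·(0) - 4·(1)) = 3·(20) - (-2)·(-10) + (1)·(-4) = 36.
  So p(λ) = λ³ - 12λ² + 42λ - 36.
Step 2 — look for an integer root (rational root theorem: any rational root is an integer divisor of 36). Testing λ = 6:
  p(6) = 216 - 432 + 252 - 36 = 0  ✓
  Dividing out (λ - 6): p(λ) = (λ - 6)(λ² - 6λ + 6).
Step 3 — remaining eigenvalues from the quadratic λ² - 6λ + 6 = 0:
  Δ = 6² - 4·6 = 36 - 24 = 12,  λ = (6 ± √12)/2 = (6 ± 3.4641)/2 ≈ 4.7321 or 1.2679.
  Sorted: λ_1 = 6,  λ_2 = 4.7321,  λ_3 = 1.2679  (check: sum = 12 = tr ✓).

Step 4 — unit eigenvector for λ_1 = 6: v spans the null space of (Sigma - λ_1 I), whose rows are
  r_1 = (-3, -2, 1),  r_2 = (-2, -2, 0),  r_3 = (1, 0, -1).
  v is orthogonal to every row, so take v ∝ r_1 × r_2 = ((-2)·(0) - (1)·(-2), (1)·(-2) - (-3)·(0), (-3)·(-2) - (-2)·(-2)) = (2, -2, 2).
  Rescale (divide by 2): u = (1, -1, 1).
  ||u|| = √((1)² + (-1)² + (1)²) = √(3) ≈ 1.7321,  v_1 = u/||u|| ≈ (0.5774, -0.5774, 0.5774) (||v_1|| = 1).

λ_1 = 6,  λ_2 = 4.7321,  λ_3 = 1.2679;  v_1 ≈ (0.5774, -0.5774, 0.5774)


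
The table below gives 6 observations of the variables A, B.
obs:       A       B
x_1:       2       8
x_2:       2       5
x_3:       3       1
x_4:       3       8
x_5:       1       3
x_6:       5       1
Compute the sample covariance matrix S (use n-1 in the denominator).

Step 1 — column means:
  mean(A) = (2 + 2 + 3 + 3 + 1 + 5) / 6 = 16/6 = 2.6667
  mean(B) = (8 + 5 + 1 + 8 + 3 + 1) / 6 = 26/6 = 4.3333

Step 2 — sample covariance S[i,j] = (1/(n-1)) · Σ_k (x_{k,i} - mean_i) · (x_{k,j} - mean_j), with n-1 = 5.
  S[A,A] = ((-0.6667)·(-0.6667) + (-0.6667)·(-0.6667) + (0.3333)·(0.3333) + (0.3333)·(0.3333) + (-1.6667)·(-1.6667) + (2.3333)·(2.3333)) / 5 = 9.3333/5 = 1.8667
  S[A,B] = ((-0.6667)·(3.6667) + (-0.6667)·(0.6667) + (0.3333)·(-3.3333) + (0.3333)·(3.6667) + (-1.6667)·(-1.3333) + (2.3333)·(-3.3333)) / 5 = -8.3333/5 = -1.6667
  S[B,B] = ((3.6667)·(3.6667) + (0.6667)·(0.6667) + (-3.3333)·(-3.3333) + (3.6667)·(3.6667) + (-1.3333)·(-1.3333) + (-3.3333)·(-3.3333)) / 5 = 51.3333/5 = 10.2667

S is symmetric (S[j,i] = S[i,j]). Assembling:

S = [[1.8667, -1.6667],
 [-1.6667, 10.2667]]


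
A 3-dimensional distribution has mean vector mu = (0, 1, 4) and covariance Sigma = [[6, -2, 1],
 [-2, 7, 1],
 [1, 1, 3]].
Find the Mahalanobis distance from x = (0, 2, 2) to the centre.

Step 1 — centre the observation: (x - mu) = (0, 1, -2).

Step 2 — invert Sigma (cofactor / det for 3×3, or solve directly):
  Sigma^{-1} = [[0.2062, 0.0722, -0.0928],
 [0.0722, 0.1753, -0.0825],
 [-0.0928, -0.0825, 0.3918]].

Step 3 — form the quadratic (x - mu)^T · Sigma^{-1} · (x - mu):
  Sigma^{-1} · (x - mu) = (0.2577, 0.3402, -0.866).
  (x - mu)^T · [Sigma^{-1} · (x - mu)] = (0)·(0.2577) + (1)·(0.3402) + (-2)·(-0.866) = 2.0722.

Step 4 — take square root: d = √(2.0722) ≈ 1.4395.

d(x, mu) = √(2.0722) ≈ 1.4395


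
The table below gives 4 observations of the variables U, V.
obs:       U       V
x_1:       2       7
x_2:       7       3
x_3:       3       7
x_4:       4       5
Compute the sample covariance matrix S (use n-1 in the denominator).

Step 1 — column means:
  mean(U) = (2 + 7 + 3 + 4) / 4 = 16/4 = 4
  mean(V) = (7 + 3 + 7 + 5) / 4 = 22/4 = 5.5

Step 2 — sample covariance S[i,j] = (1/(n-1)) · Σ_k (x_{k,i} - mean_i) · (x_{k,j} - mean_j), with n-1 = 3.
  S[U,U] = ((-2)·(-2) + (3)·(3) + (-1)·(-1) + (0)·(0)) / 3 = 14/3 = 4.6667
  S[U,V] = ((-2)·(1.5) + (3)·(-2.5) + (-1)·(1.5) + (0)·(-0.5)) / 3 = -12/3 = -4
  S[V,V] = ((1.5)·(1.5) + (-2.5)·(-2.5) + (1.5)·(1.5) + (-0.5)·(-0.5)) / 3 = 11/3 = 3.6667

S is symmetric (S[j,i] = S[i,j]). Assembling:

S = [[4.6667, -4],
 [-4, 3.6667]]


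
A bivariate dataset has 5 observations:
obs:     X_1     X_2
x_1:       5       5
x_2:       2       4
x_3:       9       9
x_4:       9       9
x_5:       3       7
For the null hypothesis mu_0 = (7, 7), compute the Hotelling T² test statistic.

Step 1 — sample mean vector:
  mean(X_1) = (5 + 2 + 9 + 9 + 3) / 5 = 28/5 = 5.6
  mean(X_2) = (5 + 4 + 9 + 9 + 7) / 5 = 34/5 = 6.8
  x̄ = (5.6, 6.8),  deviation x̄ - mu_0 = (5.6, 6.8) - (7, 7) = (-1.4, -0.2).

Step 2 — sample covariance matrix, S[i,j] = (1/(n-1)) · Σ_k (x_{k,i} - mean_i) · (x_{k,j} - mean_j), divisor n-1 = 4:
  S[X_1,X_1] = ((-0.6)·(-0.6) + (-3.6)·(-3.6) + (3.4)·(3.4) + (3.4)·(3.4) + (-2.6)·(-2.6)) / 4 = 43.2/4 = 10.8
  S[X_1,X_2] = ((-0.6)·(-1.8) + (-3.6)·(-2.8) + (3.4)·(2.2) + (3.4)·(2.2) + (-2.6)·(0.2)) / 4 = 25.6/4 = 6.4
  S[X_2,X_2] = ((-1.8)·(-1.8) + (-2.8)·(-2.8) + (2.2)·(2.2) + (2.2)·(2.2) + (0.2)·(0.2)) / 4 = 20.8/4 = 5.2
  S = [[10.8, 6.4],
 [6.4, 5.2]].

Step 3 — invert S. det(S) = 10.8·5.2 - (6.4)² = 15.2.
  S^{-1} = (1/det) · [[d, -b], [-b, a]] = [[0.3421, -0.4211],
 [-0.4211, 0.7105]].

Step 4 — quadratic form (x̄ - mu_0)^T · S^{-1} · (x̄ - mu_0):
  S^{-1} · (x̄ - mu_0) = (-0.3947, 0.4474),
  (x̄ - mu_0)^T · [...] = (-1.4)·(-0.3947) + (-0.2)·(0.4474) = 0.4632.

Step 5 — scale by n: T² = 5 · 0.4632 = 2.3158.

T² ≈ 2.3158


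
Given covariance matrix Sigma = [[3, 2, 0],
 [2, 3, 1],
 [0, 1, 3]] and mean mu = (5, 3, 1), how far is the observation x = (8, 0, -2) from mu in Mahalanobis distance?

Step 1 — centre the observation: (x - mu) = (3, -3, -3).

Step 2 — invert Sigma (cofactor / det for 3×3, or solve directly):
  Sigma^{-1} = [[0.6667, -0.5, 0.1667],
 [-0.5, 0.75, -0.25],
 [0.1667, -0.25, 0.4167]].

Step 3 — form the quadratic (x - mu)^T · Sigma^{-1} · (x - mu):
  Sigma^{-1} · (x - mu) = (3, -3, 0).
  (x - mu)^T · [Sigma^{-1} · (x - mu)] = (3)·(3) + (-3)·(-3) + (-3)·(0) = 18.

Step 4 — take square root: d = √(18) ≈ 4.2426.

d(x, mu) = √(18) ≈ 4.2426


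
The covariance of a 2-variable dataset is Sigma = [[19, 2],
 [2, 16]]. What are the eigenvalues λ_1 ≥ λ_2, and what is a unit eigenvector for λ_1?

Step 1 — characteristic polynomial of 2×2 Sigma:
  det(Sigma - λI) = λ² - trace · λ + det = 0.
  trace = 19 + 16 = 35, det = 19·16 - (2)² = 300.
Step 2 — discriminant:
  Δ = trace² - 4·det = 1225 - 1200 = 25.
Step 3 — eigenvalues:
  λ = (trace ± √Δ)/2 = (35 ± 5)/2,
  λ_1 = 20,  λ_2 = 15.

Step 4 — unit eigenvector for λ_1: solve (Sigma - λ_1 I)v = 0. First row:
  (19 - 20)·v_x + (2)·v_y = 0, i.e. (-1)·v_x + (2)·v_y = 0,
  so v ∝ (b, λ_1 - a) = (2, 1) = u.
  ||u|| = √((2)² + (1)²) = √(5) ≈ 2.2361,
  v_1 = u/||u|| ≈ (0.8944, 0.4472) (||v_1|| = 1).

λ_1 = 20,  λ_2 = 15;  v_1 ≈ (0.8944, 0.4472)
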